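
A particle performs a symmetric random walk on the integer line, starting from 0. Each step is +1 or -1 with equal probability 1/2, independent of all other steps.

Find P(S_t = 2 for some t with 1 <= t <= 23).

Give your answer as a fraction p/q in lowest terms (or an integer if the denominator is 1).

Answer: 1421113/2097152

Derivation:
Count via complement. Let g(t,s) = #length-t paths at position s with S_1..S_t all ≠ 2.
g(t,s) = g(t-1,s-1) + g(t-1,s+1) for s ≠ 2; g(t,2) = 0.
t=0: g(0,0)=1
t=1: g(1,-1)=1 g(1,1)=1
t=2: g(2,-2)=1 g(2,0)=2
t=3: g(3,-3)=1 g(3,-1)=3 g(3,1)=2
t=4: g(4,-4)=1 g(4,-2)=4 g(4,0)=5
t=5: g(5,-5)=1 g(5,-3)=5 g(5,-1)=9 g(5,1)=5
t=6: g(6,-6)=1 g(6,-4)=6 g(6,-2)=14 g(6,0)=14
t=7: g(7,-7)=1 g(7,-5)=7 g(7,-3)=20 g(7,-1)=28 g(7,1)=14
t=8: g(8,-8)=1 g(8,-6)=8 g(8,-4)=27 g(8,-2)=48 g(8,0)=42
t=9: g(9,-9)=1 g(9,-7)=9 g(9,-5)=35 g(9,-3)=75 g(9,-1)=90 g(9,1)=42
t=10: g(10,-10)=1 g(10,-8)=10 g(10,-6)=44 g(10,-4)=110 g(10,-2)=165 g(10,0)=132
t=11: g(11,-11)=1 g(11,-9)=11 g(11,-7)=54 g(11,-5)=154 g(11,-3)=275 g(11,-1)=297 g(11,1)=132
t=12: g(12,-12)=1 g(12,-10)=12 g(12,-8)=65 g(12,-6)=208 g(12,-4)=429 g(12,-2)=572 g(12,0)=429
t=13: g(13,-13)=1 g(13,-11)=13 g(13,-9)=77 g(13,-7)=273 g(13,-5)=637 g(13,-3)=1001 g(13,-1)=1001 g(13,1)=429
t=14: g(14,-14)=1 g(14,-12)=14 g(14,-10)=90 g(14,-8)=350 g(14,-6)=910 g(14,-4)=1638 g(14,-2)=2002 g(14,0)=1430
t=15: g(15,-15)=1 g(15,-13)=15 g(15,-11)=104 g(15,-9)=440 g(15,-7)=1260 g(15,-5)=2548 g(15,-3)=3640 g(15,-1)=3432 g(15,1)=1430
t=16: g(16,-16)=1 g(16,-14)=16 g(16,-12)=119 g(16,-10)=544 g(16,-8)=1700 g(16,-6)=3808 g(16,-4)=6188 g(16,-2)=7072 g(16,0)=4862
t=17: g(17,-17)=1 g(17,-15)=17 g(17,-13)=135 g(17,-11)=663 g(17,-9)=2244 g(17,-7)=5508 g(17,-5)=9996 g(17,-3)=13260 g(17,-1)=11934 g(17,1)=4862
t=18: g(18,-18)=1 g(18,-16)=18 g(18,-14)=152 g(18,-12)=798 g(18,-10)=2907 g(18,-8)=7752 g(18,-6)=15504 g(18,-4)=23256 g(18,-2)=25194 g(18,0)=16796
t=19: g(19,-19)=1 g(19,-17)=19 g(19,-15)=170 g(19,-13)=950 g(19,-11)=3705 g(19,-9)=10659 g(19,-7)=23256 g(19,-5)=38760 g(19,-3)=48450 g(19,-1)=41990 g(19,1)=16796
t=20: g(20,-20)=1 g(20,-18)=20 g(20,-16)=189 g(20,-14)=1120 g(20,-12)=4655 g(20,-10)=14364 g(20,-8)=33915 g(20,-6)=62016 g(20,-4)=87210 g(20,-2)=90440 g(20,0)=58786
t=21: g(21,-21)=1 g(21,-19)=21 g(21,-17)=209 g(21,-15)=1309 g(21,-13)=5775 g(21,-11)=19019 g(21,-9)=48279 g(21,-7)=95931 g(21,-5)=149226 g(21,-3)=177650 g(21,-1)=149226 g(21,1)=58786
t=22: g(22,-22)=1 g(22,-20)=22 g(22,-18)=230 g(22,-16)=1518 g(22,-14)=7084 g(22,-12)=24794 g(22,-10)=67298 g(22,-8)=144210 g(22,-6)=245157 g(22,-4)=326876 g(22,-2)=326876 g(22,0)=208012
t=23: g(23,-23)=1 g(23,-21)=23 g(23,-19)=252 g(23,-17)=1748 g(23,-15)=8602 g(23,-13)=31878 g(23,-11)=92092 g(23,-9)=211508 g(23,-7)=389367 g(23,-5)=572033 g(23,-3)=653752 g(23,-1)=534888 g(23,1)=208012
Paths never hitting 2: Σ_s g(23,s) = 2704156
Paths hitting 2: 2^23 - 2704156 = 5684452
P = 5684452/8388608 = 1421113/2097152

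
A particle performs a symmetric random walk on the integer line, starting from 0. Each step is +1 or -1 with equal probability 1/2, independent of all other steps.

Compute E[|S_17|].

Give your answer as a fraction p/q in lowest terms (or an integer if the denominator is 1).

Answer: 109395/32768

Derivation:
S_17 takes values m ≡ 1 (mod 2) with |m| ≤ 17; P(S_17=m) = C(17,(17+m)/2)/2^17.
Total paths: 2^17 = 131072
Distribution: P(S=-17)=1/131072, P(S=-15)=17/131072, P(S=-13)=136/131072, P(S=-11)=680/131072, P(S=-9)=2380/131072, P(S=-7)=6188/131072, P(S=-5)=12376/131072, P(S=-3)=19448/131072, P(S=-1)=24310/131072, P(S=1)=24310/131072, P(S=3)=19448/131072, P(S=5)=12376/131072, P(S=7)=6188/131072, P(S=9)=2380/131072, P(S=11)=680/131072, P(S=13)=136/131072, P(S=15)=17/131072, P(S=17)=1/131072
E[|S_17|] = Σ_m |m|·P(S_17=m) = 437580/131072 = 109395/32768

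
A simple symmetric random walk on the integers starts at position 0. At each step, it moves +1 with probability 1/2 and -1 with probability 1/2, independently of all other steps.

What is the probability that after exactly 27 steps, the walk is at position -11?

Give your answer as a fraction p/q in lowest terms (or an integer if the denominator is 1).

To reach position -11 after 27 steps: need 8 steps of +1 and 19 of -1.
Favorable paths: C(27,8) = 2220075
Total paths: 2^27 = 134217728
P = 2220075/134217728 = 2220075/134217728

Answer: 2220075/134217728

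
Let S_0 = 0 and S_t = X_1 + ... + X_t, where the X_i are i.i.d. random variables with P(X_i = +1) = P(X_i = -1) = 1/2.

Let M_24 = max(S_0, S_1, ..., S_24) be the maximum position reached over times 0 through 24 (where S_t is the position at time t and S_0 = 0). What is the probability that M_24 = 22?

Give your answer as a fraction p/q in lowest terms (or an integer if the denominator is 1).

Let M_24 = max(S_0,...,S_24). Use the reflection principle: for j ≥ 1, #{paths with M_24 ≥ j} = #{S_24 ≥ j} + #{S_24 ≥ j+1}.
By reflection, #{M_24 ≥ 22} = #{S_24 ≥ 22} + #{S_24 ≥ 23} = 25 + 1 = 26.
#{M_24 ≥ 23} = #{S_24 ≥ 23} + #{S_24 ≥ 24} = 1 + 1 = 2.
#{M_24 = 22} = 26 - 2 = 24.
P(M_24 = 22) = 24/16777216 = 3/2097152

Answer: 3/2097152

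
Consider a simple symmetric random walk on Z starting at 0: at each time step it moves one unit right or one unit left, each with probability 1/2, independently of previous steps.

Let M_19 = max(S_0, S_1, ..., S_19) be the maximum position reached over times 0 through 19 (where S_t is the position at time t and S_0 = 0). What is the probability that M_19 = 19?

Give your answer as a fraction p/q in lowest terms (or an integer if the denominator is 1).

Answer: 1/524288

Derivation:
Let M_19 = max(S_0,...,S_19). Use the reflection principle: for j ≥ 1, #{paths with M_19 ≥ j} = #{S_19 ≥ j} + #{S_19 ≥ j+1}.
By reflection, #{M_19 ≥ 19} = #{S_19 ≥ 19} + #{S_19 ≥ 20} = 1 + 0 = 1.
#{M_19 ≥ 20} = #{S_19 ≥ 20} + #{S_19 ≥ 21} = 0 + 0 = 0.
#{M_19 = 19} = 1 - 0 = 1.
P(M_19 = 19) = 1/524288 = 1/524288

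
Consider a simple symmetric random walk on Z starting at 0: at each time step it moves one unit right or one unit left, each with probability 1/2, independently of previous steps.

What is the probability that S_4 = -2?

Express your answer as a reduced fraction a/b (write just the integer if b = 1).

To reach position -2 after 4 steps: need 1 step of +1 and 3 of -1.
Favorable paths: C(4,1) = 4
Total paths: 2^4 = 16
P = 4/16 = 1/4

Answer: 1/4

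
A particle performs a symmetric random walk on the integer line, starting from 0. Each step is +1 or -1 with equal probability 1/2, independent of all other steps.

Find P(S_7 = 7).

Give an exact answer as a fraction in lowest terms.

To reach position 7 after 7 steps: need 7 steps of +1 and 0 of -1.
Favorable paths: C(7,7) = 1
Total paths: 2^7 = 128
P = 1/128 = 1/128

Answer: 1/128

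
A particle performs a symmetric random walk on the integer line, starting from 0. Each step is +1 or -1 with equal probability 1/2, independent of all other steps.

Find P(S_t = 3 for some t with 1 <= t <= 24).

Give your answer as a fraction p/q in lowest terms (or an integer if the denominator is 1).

Count via complement. Let g(t,s) = #length-t paths at position s with S_1..S_t all ≠ 3.
g(t,s) = g(t-1,s-1) + g(t-1,s+1) for s ≠ 3; g(t,3) = 0.
t=0: g(0,0)=1
t=1: g(1,-1)=1 g(1,1)=1
t=2: g(2,-2)=1 g(2,0)=2 g(2,2)=1
t=3: g(3,-3)=1 g(3,-1)=3 g(3,1)=3
t=4: g(4,-4)=1 g(4,-2)=4 g(4,0)=6 g(4,2)=3
t=5: g(5,-5)=1 g(5,-3)=5 g(5,-1)=10 g(5,1)=9
t=6: g(6,-6)=1 g(6,-4)=6 g(6,-2)=15 g(6,0)=19 g(6,2)=9
t=7: g(7,-7)=1 g(7,-5)=7 g(7,-3)=21 g(7,-1)=34 g(7,1)=28
t=8: g(8,-8)=1 g(8,-6)=8 g(8,-4)=28 g(8,-2)=55 g(8,0)=62 g(8,2)=28
t=9: g(9,-9)=1 g(9,-7)=9 g(9,-5)=36 g(9,-3)=83 g(9,-1)=117 g(9,1)=90
t=10: g(10,-10)=1 g(10,-8)=10 g(10,-6)=45 g(10,-4)=119 g(10,-2)=200 g(10,0)=207 g(10,2)=90
t=11: g(11,-11)=1 g(11,-9)=11 g(11,-7)=55 g(11,-5)=164 g(11,-3)=319 g(11,-1)=407 g(11,1)=297
t=12: g(12,-12)=1 g(12,-10)=12 g(12,-8)=66 g(12,-6)=219 g(12,-4)=483 g(12,-2)=726 g(12,0)=704 g(12,2)=297
t=13: g(13,-13)=1 g(13,-11)=13 g(13,-9)=78 g(13,-7)=285 g(13,-5)=702 g(13,-3)=1209 g(13,-1)=1430 g(13,1)=1001
t=14: g(14,-14)=1 g(14,-12)=14 g(14,-10)=91 g(14,-8)=363 g(14,-6)=987 g(14,-4)=1911 g(14,-2)=2639 g(14,0)=2431 g(14,2)=1001
t=15: g(15,-15)=1 g(15,-13)=15 g(15,-11)=105 g(15,-9)=454 g(15,-7)=1350 g(15,-5)=2898 g(15,-3)=4550 g(15,-1)=5070 g(15,1)=3432
t=16: g(16,-16)=1 g(16,-14)=16 g(16,-12)=120 g(16,-10)=559 g(16,-8)=1804 g(16,-6)=4248 g(16,-4)=7448 g(16,-2)=9620 g(16,0)=8502 g(16,2)=3432
t=17: g(17,-17)=1 g(17,-15)=17 g(17,-13)=136 g(17,-11)=679 g(17,-9)=2363 g(17,-7)=6052 g(17,-5)=11696 g(17,-3)=17068 g(17,-1)=18122 g(17,1)=11934
t=18: g(18,-18)=1 g(18,-16)=18 g(18,-14)=153 g(18,-12)=815 g(18,-10)=3042 g(18,-8)=8415 g(18,-6)=17748 g(18,-4)=28764 g(18,-2)=35190 g(18,0)=30056 g(18,2)=11934
t=19: g(19,-19)=1 g(19,-17)=19 g(19,-15)=171 g(19,-13)=968 g(19,-11)=3857 g(19,-9)=11457 g(19,-7)=26163 g(19,-5)=46512 g(19,-3)=63954 g(19,-1)=65246 g(19,1)=41990
t=20: g(20,-20)=1 g(20,-18)=20 g(20,-16)=190 g(20,-14)=1139 g(20,-12)=4825 g(20,-10)=15314 g(20,-8)=37620 g(20,-6)=72675 g(20,-4)=110466 g(20,-2)=129200 g(20,0)=107236 g(20,2)=41990
t=21: g(21,-21)=1 g(21,-19)=21 g(21,-17)=210 g(21,-15)=1329 g(21,-13)=5964 g(21,-11)=20139 g(21,-9)=52934 g(21,-7)=110295 g(21,-5)=183141 g(21,-3)=239666 g(21,-1)=236436 g(21,1)=149226
t=22: g(22,-22)=1 g(22,-20)=22 g(22,-18)=231 g(22,-16)=1539 g(22,-14)=7293 g(22,-12)=26103 g(22,-10)=73073 g(22,-8)=163229 g(22,-6)=293436 g(22,-4)=422807 g(22,-2)=476102 g(22,0)=385662 g(22,2)=149226
t=23: g(23,-23)=1 g(23,-21)=23 g(23,-19)=253 g(23,-17)=1770 g(23,-15)=8832 g(23,-13)=33396 g(23,-11)=99176 g(23,-9)=236302 g(23,-7)=456665 g(23,-5)=716243 g(23,-3)=898909 g(23,-1)=861764 g(23,1)=534888
t=24: g(24,-24)=1 g(24,-22)=24 g(24,-20)=276 g(24,-18)=2023 g(24,-16)=10602 g(24,-14)=42228 g(24,-12)=132572 g(24,-10)=335478 g(24,-8)=692967 g(24,-6)=1172908 g(24,-4)=1615152 g(24,-2)=1760673 g(24,0)=1396652 g(24,2)=534888
Paths never hitting 3: Σ_s g(24,s) = 7696444
Paths hitting 3: 2^24 - 7696444 = 9080772
P = 9080772/16777216 = 2270193/4194304

Answer: 2270193/4194304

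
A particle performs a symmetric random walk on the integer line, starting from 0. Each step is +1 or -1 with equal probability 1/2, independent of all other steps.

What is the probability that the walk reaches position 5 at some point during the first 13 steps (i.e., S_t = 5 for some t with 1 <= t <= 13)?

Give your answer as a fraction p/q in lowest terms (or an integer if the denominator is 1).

Count via complement. Let g(t,s) = #length-t paths at position s with S_1..S_t all ≠ 5.
g(t,s) = g(t-1,s-1) + g(t-1,s+1) for s ≠ 5; g(t,5) = 0.
t=0: g(0,0)=1
t=1: g(1,-1)=1 g(1,1)=1
t=2: g(2,-2)=1 g(2,0)=2 g(2,2)=1
t=3: g(3,-3)=1 g(3,-1)=3 g(3,1)=3 g(3,3)=1
t=4: g(4,-4)=1 g(4,-2)=4 g(4,0)=6 g(4,2)=4 g(4,4)=1
t=5: g(5,-5)=1 g(5,-3)=5 g(5,-1)=10 g(5,1)=10 g(5,3)=5
t=6: g(6,-6)=1 g(6,-4)=6 g(6,-2)=15 g(6,0)=20 g(6,2)=15 g(6,4)=5
t=7: g(7,-7)=1 g(7,-5)=7 g(7,-3)=21 g(7,-1)=35 g(7,1)=35 g(7,3)=20
t=8: g(8,-8)=1 g(8,-6)=8 g(8,-4)=28 g(8,-2)=56 g(8,0)=70 g(8,2)=55 g(8,4)=20
t=9: g(9,-9)=1 g(9,-7)=9 g(9,-5)=36 g(9,-3)=84 g(9,-1)=126 g(9,1)=125 g(9,3)=75
t=10: g(10,-10)=1 g(10,-8)=10 g(10,-6)=45 g(10,-4)=120 g(10,-2)=210 g(10,0)=251 g(10,2)=200 g(10,4)=75
t=11: g(11,-11)=1 g(11,-9)=11 g(11,-7)=55 g(11,-5)=165 g(11,-3)=330 g(11,-1)=461 g(11,1)=451 g(11,3)=275
t=12: g(12,-12)=1 g(12,-10)=12 g(12,-8)=66 g(12,-6)=220 g(12,-4)=495 g(12,-2)=791 g(12,0)=912 g(12,2)=726 g(12,4)=275
t=13: g(13,-13)=1 g(13,-11)=13 g(13,-9)=78 g(13,-7)=286 g(13,-5)=715 g(13,-3)=1286 g(13,-1)=1703 g(13,1)=1638 g(13,3)=1001
Paths never hitting 5: Σ_s g(13,s) = 6721
Paths hitting 5: 2^13 - 6721 = 1471
P = 1471/8192 = 1471/8192

Answer: 1471/8192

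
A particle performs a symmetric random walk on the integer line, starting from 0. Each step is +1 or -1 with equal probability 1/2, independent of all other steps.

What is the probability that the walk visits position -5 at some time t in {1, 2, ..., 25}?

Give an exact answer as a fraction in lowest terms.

Answer: 342821/1048576

Derivation:
Count via complement. Let g(t,s) = #length-t paths at position s with S_1..S_t all ≠ -5.
g(t,s) = g(t-1,s-1) + g(t-1,s+1) for s ≠ -5; g(t,-5) = 0.
t=0: g(0,0)=1
t=1: g(1,-1)=1 g(1,1)=1
t=2: g(2,-2)=1 g(2,0)=2 g(2,2)=1
t=3: g(3,-3)=1 g(3,-1)=3 g(3,1)=3 g(3,3)=1
t=4: g(4,-4)=1 g(4,-2)=4 g(4,0)=6 g(4,2)=4 g(4,4)=1
t=5: g(5,-3)=5 g(5,-1)=10 g(5,1)=10 g(5,3)=5 g(5,5)=1
t=6: g(6,-4)=5 g(6,-2)=15 g(6,0)=20 g(6,2)=15 g(6,4)=6 g(6,6)=1
t=7: g(7,-3)=20 g(7,-1)=35 g(7,1)=35 g(7,3)=21 g(7,5)=7 g(7,7)=1
t=8: g(8,-4)=20 g(8,-2)=55 g(8,0)=70 g(8,2)=56 g(8,4)=28 g(8,6)=8 g(8,8)=1
t=9: g(9,-3)=75 g(9,-1)=125 g(9,1)=126 g(9,3)=84 g(9,5)=36 g(9,7)=9 g(9,9)=1
t=10: g(10,-4)=75 g(10,-2)=200 g(10,0)=251 g(10,2)=210 g(10,4)=120 g(10,6)=45 g(10,8)=10 g(10,10)=1
t=11: g(11,-3)=275 g(11,-1)=451 g(11,1)=461 g(11,3)=330 g(11,5)=165 g(11,7)=55 g(11,9)=11 g(11,11)=1
t=12: g(12,-4)=275 g(12,-2)=726 g(12,0)=912 g(12,2)=791 g(12,4)=495 g(12,6)=220 g(12,8)=66 g(12,10)=12 g(12,12)=1
t=13: g(13,-3)=1001 g(13,-1)=1638 g(13,1)=1703 g(13,3)=1286 g(13,5)=715 g(13,7)=286 g(13,9)=78 g(13,11)=13 g(13,13)=1
t=14: g(14,-4)=1001 g(14,-2)=2639 g(14,0)=3341 g(14,2)=2989 g(14,4)=2001 g(14,6)=1001 g(14,8)=364 g(14,10)=91 g(14,12)=14 g(14,14)=1
t=15: g(15,-3)=3640 g(15,-1)=5980 g(15,1)=6330 g(15,3)=4990 g(15,5)=3002 g(15,7)=1365 g(15,9)=455 g(15,11)=105 g(15,13)=15 g(15,15)=1
t=16: g(16,-4)=3640 g(16,-2)=9620 g(16,0)=12310 g(16,2)=11320 g(16,4)=7992 g(16,6)=4367 g(16,8)=1820 g(16,10)=560 g(16,12)=120 g(16,14)=16 g(16,16)=1
t=17: g(17,-3)=13260 g(17,-1)=21930 g(17,1)=23630 g(17,3)=19312 g(17,5)=12359 g(17,7)=6187 g(17,9)=2380 g(17,11)=680 g(17,13)=136 g(17,15)=17 g(17,17)=1
t=18: g(18,-4)=13260 g(18,-2)=35190 g(18,0)=45560 g(18,2)=42942 g(18,4)=31671 g(18,6)=18546 g(18,8)=8567 g(18,10)=3060 g(18,12)=816 g(18,14)=153 g(18,16)=18 g(18,18)=1
t=19: g(19,-3)=48450 g(19,-1)=80750 g(19,1)=88502 g(19,3)=74613 g(19,5)=50217 g(19,7)=27113 g(19,9)=11627 g(19,11)=3876 g(19,13)=969 g(19,15)=171 g(19,17)=19 g(19,19)=1
t=20: g(20,-4)=48450 g(20,-2)=129200 g(20,0)=169252 g(20,2)=163115 g(20,4)=124830 g(20,6)=77330 g(20,8)=38740 g(20,10)=15503 g(20,12)=4845 g(20,14)=1140 g(20,16)=190 g(20,18)=20 g(20,20)=1
t=21: g(21,-3)=177650 g(21,-1)=298452 g(21,1)=332367 g(21,3)=287945 g(21,5)=202160 g(21,7)=116070 g(21,9)=54243 g(21,11)=20348 g(21,13)=5985 g(21,15)=1330 g(21,17)=210 g(21,19)=21 g(21,21)=1
t=22: g(22,-4)=177650 g(22,-2)=476102 g(22,0)=630819 g(22,2)=620312 g(22,4)=490105 g(22,6)=318230 g(22,8)=170313 g(22,10)=74591 g(22,12)=26333 g(22,14)=7315 g(22,16)=1540 g(22,18)=231 g(22,20)=22 g(22,22)=1
t=23: g(23,-3)=653752 g(23,-1)=1106921 g(23,1)=1251131 g(23,3)=1110417 g(23,5)=808335 g(23,7)=488543 g(23,9)=244904 g(23,11)=100924 g(23,13)=33648 g(23,15)=8855 g(23,17)=1771 g(23,19)=253 g(23,21)=23 g(23,23)=1
t=24: g(24,-4)=653752 g(24,-2)=1760673 g(24,0)=2358052 g(24,2)=2361548 g(24,4)=1918752 g(24,6)=1296878 g(24,8)=733447 g(24,10)=345828 g(24,12)=134572 g(24,14)=42503 g(24,16)=10626 g(24,18)=2024 g(24,20)=276 g(24,22)=24 g(24,24)=1
t=25: g(25,-3)=2414425 g(25,-1)=4118725 g(25,1)=4719600 g(25,3)=4280300 g(25,5)=3215630 g(25,7)=2030325 g(25,9)=1079275 g(25,11)=480400 g(25,13)=177075 g(25,15)=53129 g(25,17)=12650 g(25,19)=2300 g(25,21)=300 g(25,23)=25 g(25,25)=1
Paths never hitting -5: Σ_s g(25,s) = 22584160
Paths hitting -5: 2^25 - 22584160 = 10970272
P = 10970272/33554432 = 342821/1048576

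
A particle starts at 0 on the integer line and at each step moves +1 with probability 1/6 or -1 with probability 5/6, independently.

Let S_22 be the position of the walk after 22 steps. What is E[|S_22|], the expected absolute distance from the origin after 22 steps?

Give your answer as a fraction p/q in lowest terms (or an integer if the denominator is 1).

S_22 takes values m ≡ 0 (mod 2) with |m| ≤ 22; P(S_22=m) = C(22,(22+m)/2) · (1/6)^((22+m)/2) · (5/6)^((22-m)/2).
Distribution: P(S=-22)=2384185791015625/131621703842267136, P(S=-20)=5245208740234375/65810851921133568, P(S=-18)=7343292236328125/43873901280755712, P(S=-16)=7343292236328125/32905425960566784, P(S=-14)=27904510498046875/131621703842267136, P(S=-12)=1116180419921875/7312316880125952, P(S=-10)=3795013427734375/43873901280755712, P(S=-8)=108428955078125/2742118830047232, P(S=-6)=108428955078125/7312316880125952, P(S=-4)=151800537109375/32905425960566784, P(S=-2)=78936279296875/65810851921133568, P(S=0)=1435205078125/5484237660094464, P(S=2)=3157451171875/65810851921133568, P(S=4)=242880859375/32905425960566784, P(S=6)=6939453125/7312316880125952, P(S=8)=277578125/2742118830047232, P(S=10)=388609375/43873901280755712, P(S=12)=4571875/7312316880125952, P(S=14)=4571875/131621703842267136, P(S=16)=48125/32905425960566784, P(S=18)=1925/43873901280755712, P(S=20)=55/65810851921133568, P(S=22)=1/131621703842267136
E[|S_22|] = Σ_m |m|·P(S_22=m) = 120655401604874917/8226356490141696

Answer: 120655401604874917/8226356490141696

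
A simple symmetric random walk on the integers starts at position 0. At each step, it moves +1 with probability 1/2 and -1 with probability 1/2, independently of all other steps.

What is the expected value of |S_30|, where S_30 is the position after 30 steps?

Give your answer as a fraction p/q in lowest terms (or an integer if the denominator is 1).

S_30 takes values m ≡ 0 (mod 2) with |m| ≤ 30; P(S_30=m) = C(30,(30+m)/2)/2^30.
Total paths: 2^30 = 1073741824
Distribution: P(S=-30)=1/1073741824, P(S=-28)=30/1073741824, P(S=-26)=435/1073741824, P(S=-24)=4060/1073741824, P(S=-22)=27405/1073741824, P(S=-20)=142506/1073741824, P(S=-18)=593775/1073741824, P(S=-16)=2035800/1073741824, P(S=-14)=5852925/1073741824, P(S=-12)=14307150/1073741824, P(S=-10)=30045015/1073741824, P(S=-8)=54627300/1073741824, P(S=-6)=86493225/1073741824, P(S=-4)=119759850/1073741824, P(S=-2)=145422675/1073741824, P(S=0)=155117520/1073741824, P(S=2)=145422675/1073741824, P(S=4)=119759850/1073741824, P(S=6)=86493225/1073741824, P(S=8)=54627300/1073741824, P(S=10)=30045015/1073741824, P(S=12)=14307150/1073741824, P(S=14)=5852925/1073741824, P(S=16)=2035800/1073741824, P(S=18)=593775/1073741824, P(S=20)=142506/1073741824, P(S=22)=27405/1073741824, P(S=24)=4060/1073741824, P(S=26)=435/1073741824, P(S=28)=30/1073741824, P(S=30)=1/1073741824
E[|S_30|] = Σ_m |m|·P(S_30=m) = 4653525600/1073741824 = 145422675/33554432

Answer: 145422675/33554432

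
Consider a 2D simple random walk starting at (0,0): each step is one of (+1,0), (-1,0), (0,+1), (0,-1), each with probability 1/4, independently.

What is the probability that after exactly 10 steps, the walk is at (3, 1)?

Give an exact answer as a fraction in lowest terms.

Let h be the number of horizontal steps (so 10-h are vertical). To end at (3,1) need (h+3)/2 right-steps and ((10-h)+1)/2 up-steps.
Sum over h with 3 ≤ h ≤ 9, h ≡ 1 (mod 2), 10-h ≡ 1 (mod 2):
h=3: C(10,3)·C(3,3)·C(7,4) = 120·1·35 = 4200
h=5: C(10,5)·C(5,4)·C(5,3) = 252·5·10 = 12600
h=7: C(10,7)·C(7,5)·C(3,2) = 120·21·3 = 7560
h=9: C(10,9)·C(9,6)·C(1,1) = 10·84·1 = 840
Total favorable: 25200
Total paths: 4^10 = 1048576
P = 25200/1048576 = 1575/65536

Answer: 1575/65536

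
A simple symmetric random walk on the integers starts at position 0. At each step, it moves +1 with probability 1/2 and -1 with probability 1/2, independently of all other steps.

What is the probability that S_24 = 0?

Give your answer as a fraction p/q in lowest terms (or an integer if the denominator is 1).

To return to 0 after 24 steps: need exactly 12 steps of +1 and 12 of -1.
Favorable paths: C(24,12) = 2704156
Total paths: 2^24 = 16777216
P = 2704156/16777216 = 676039/4194304

Answer: 676039/4194304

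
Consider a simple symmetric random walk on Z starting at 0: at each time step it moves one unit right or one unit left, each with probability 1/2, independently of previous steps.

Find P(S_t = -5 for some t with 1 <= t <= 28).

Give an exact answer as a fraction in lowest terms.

Count via complement. Let g(t,s) = #length-t paths at position s with S_1..S_t all ≠ -5.
g(t,s) = g(t-1,s-1) + g(t-1,s+1) for s ≠ -5; g(t,-5) = 0.
t=0: g(0,0)=1
t=1: g(1,-1)=1 g(1,1)=1
t=2: g(2,-2)=1 g(2,0)=2 g(2,2)=1
t=3: g(3,-3)=1 g(3,-1)=3 g(3,1)=3 g(3,3)=1
t=4: g(4,-4)=1 g(4,-2)=4 g(4,0)=6 g(4,2)=4 g(4,4)=1
t=5: g(5,-3)=5 g(5,-1)=10 g(5,1)=10 g(5,3)=5 g(5,5)=1
t=6: g(6,-4)=5 g(6,-2)=15 g(6,0)=20 g(6,2)=15 g(6,4)=6 g(6,6)=1
t=7: g(7,-3)=20 g(7,-1)=35 g(7,1)=35 g(7,3)=21 g(7,5)=7 g(7,7)=1
t=8: g(8,-4)=20 g(8,-2)=55 g(8,0)=70 g(8,2)=56 g(8,4)=28 g(8,6)=8 g(8,8)=1
t=9: g(9,-3)=75 g(9,-1)=125 g(9,1)=126 g(9,3)=84 g(9,5)=36 g(9,7)=9 g(9,9)=1
t=10: g(10,-4)=75 g(10,-2)=200 g(10,0)=251 g(10,2)=210 g(10,4)=120 g(10,6)=45 g(10,8)=10 g(10,10)=1
t=11: g(11,-3)=275 g(11,-1)=451 g(11,1)=461 g(11,3)=330 g(11,5)=165 g(11,7)=55 g(11,9)=11 g(11,11)=1
t=12: g(12,-4)=275 g(12,-2)=726 g(12,0)=912 g(12,2)=791 g(12,4)=495 g(12,6)=220 g(12,8)=66 g(12,10)=12 g(12,12)=1
t=13: g(13,-3)=1001 g(13,-1)=1638 g(13,1)=1703 g(13,3)=1286 g(13,5)=715 g(13,7)=286 g(13,9)=78 g(13,11)=13 g(13,13)=1
t=14: g(14,-4)=1001 g(14,-2)=2639 g(14,0)=3341 g(14,2)=2989 g(14,4)=2001 g(14,6)=1001 g(14,8)=364 g(14,10)=91 g(14,12)=14 g(14,14)=1
t=15: g(15,-3)=3640 g(15,-1)=5980 g(15,1)=6330 g(15,3)=4990 g(15,5)=3002 g(15,7)=1365 g(15,9)=455 g(15,11)=105 g(15,13)=15 g(15,15)=1
t=16: g(16,-4)=3640 g(16,-2)=9620 g(16,0)=12310 g(16,2)=11320 g(16,4)=7992 g(16,6)=4367 g(16,8)=1820 g(16,10)=560 g(16,12)=120 g(16,14)=16 g(16,16)=1
t=17: g(17,-3)=13260 g(17,-1)=21930 g(17,1)=23630 g(17,3)=19312 g(17,5)=12359 g(17,7)=6187 g(17,9)=2380 g(17,11)=680 g(17,13)=136 g(17,15)=17 g(17,17)=1
t=18: g(18,-4)=13260 g(18,-2)=35190 g(18,0)=45560 g(18,2)=42942 g(18,4)=31671 g(18,6)=18546 g(18,8)=8567 g(18,10)=3060 g(18,12)=816 g(18,14)=153 g(18,16)=18 g(18,18)=1
t=19: g(19,-3)=48450 g(19,-1)=80750 g(19,1)=88502 g(19,3)=74613 g(19,5)=50217 g(19,7)=27113 g(19,9)=11627 g(19,11)=3876 g(19,13)=969 g(19,15)=171 g(19,17)=19 g(19,19)=1
t=20: g(20,-4)=48450 g(20,-2)=129200 g(20,0)=169252 g(20,2)=163115 g(20,4)=124830 g(20,6)=77330 g(20,8)=38740 g(20,10)=15503 g(20,12)=4845 g(20,14)=1140 g(20,16)=190 g(20,18)=20 g(20,20)=1
t=21: g(21,-3)=177650 g(21,-1)=298452 g(21,1)=332367 g(21,3)=287945 g(21,5)=202160 g(21,7)=116070 g(21,9)=54243 g(21,11)=20348 g(21,13)=5985 g(21,15)=1330 g(21,17)=210 g(21,19)=21 g(21,21)=1
t=22: g(22,-4)=177650 g(22,-2)=476102 g(22,0)=630819 g(22,2)=620312 g(22,4)=490105 g(22,6)=318230 g(22,8)=170313 g(22,10)=74591 g(22,12)=26333 g(22,14)=7315 g(22,16)=1540 g(22,18)=231 g(22,20)=22 g(22,22)=1
t=23: g(23,-3)=653752 g(23,-1)=1106921 g(23,1)=1251131 g(23,3)=1110417 g(23,5)=808335 g(23,7)=488543 g(23,9)=244904 g(23,11)=100924 g(23,13)=33648 g(23,15)=8855 g(23,17)=1771 g(23,19)=253 g(23,21)=23 g(23,23)=1
t=24: g(24,-4)=653752 g(24,-2)=1760673 g(24,0)=2358052 g(24,2)=2361548 g(24,4)=1918752 g(24,6)=1296878 g(24,8)=733447 g(24,10)=345828 g(24,12)=134572 g(24,14)=42503 g(24,16)=10626 g(24,18)=2024 g(24,20)=276 g(24,22)=24 g(24,24)=1
t=25: g(25,-3)=2414425 g(25,-1)=4118725 g(25,1)=4719600 g(25,3)=4280300 g(25,5)=3215630 g(25,7)=2030325 g(25,9)=1079275 g(25,11)=480400 g(25,13)=177075 g(25,15)=53129 g(25,17)=12650 g(25,19)=2300 g(25,21)=300 g(25,23)=25 g(25,25)=1
t=26: g(26,-4)=2414425 g(26,-2)=6533150 g(26,0)=8838325 g(26,2)=8999900 g(26,4)=7495930 g(26,6)=5245955 g(26,8)=3109600 g(26,10)=1559675 g(26,12)=657475 g(26,14)=230204 g(26,16)=65779 g(26,18)=14950 g(26,20)=2600 g(26,22)=325 g(26,24)=26 g(26,26)=1
t=27: g(27,-3)=8947575 g(27,-1)=15371475 g(27,1)=17838225 g(27,3)=16495830 g(27,5)=12741885 g(27,7)=8355555 g(27,9)=4669275 g(27,11)=2217150 g(27,13)=887679 g(27,15)=295983 g(27,17)=80729 g(27,19)=17550 g(27,21)=2925 g(27,23)=351 g(27,25)=27 g(27,27)=1
t=28: g(28,-4)=8947575 g(28,-2)=24319050 g(28,0)=33209700 g(28,2)=34334055 g(28,4)=29237715 g(28,6)=21097440 g(28,8)=13024830 g(28,10)=6886425 g(28,12)=3104829 g(28,14)=1183662 g(28,16)=376712 g(28,18)=98279 g(28,20)=20475 g(28,22)=3276 g(28,24)=378 g(28,26)=28 g(28,28)=1
Paths never hitting -5: Σ_s g(28,s) = 175844430
Paths hitting -5: 2^28 - 175844430 = 92591026
P = 92591026/268435456 = 46295513/134217728

Answer: 46295513/134217728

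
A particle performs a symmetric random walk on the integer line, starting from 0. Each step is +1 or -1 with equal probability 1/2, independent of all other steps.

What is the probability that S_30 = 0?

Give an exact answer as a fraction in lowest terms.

To return to 0 after 30 steps: need exactly 15 steps of +1 and 15 of -1.
Favorable paths: C(30,15) = 155117520
Total paths: 2^30 = 1073741824
P = 155117520/1073741824 = 9694845/67108864

Answer: 9694845/67108864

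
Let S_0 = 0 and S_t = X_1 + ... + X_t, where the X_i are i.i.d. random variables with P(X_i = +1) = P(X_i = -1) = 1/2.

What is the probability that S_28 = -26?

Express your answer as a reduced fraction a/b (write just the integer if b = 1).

Answer: 7/67108864

Derivation:
To reach position -26 after 28 steps: need 1 step of +1 and 27 of -1.
Favorable paths: C(28,1) = 28
Total paths: 2^28 = 268435456
P = 28/268435456 = 7/67108864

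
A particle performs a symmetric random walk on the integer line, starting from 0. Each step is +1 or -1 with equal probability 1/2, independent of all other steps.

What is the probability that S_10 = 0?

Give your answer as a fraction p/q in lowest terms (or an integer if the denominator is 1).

Answer: 63/256

Derivation:
To return to 0 after 10 steps: need exactly 5 steps of +1 and 5 of -1.
Favorable paths: C(10,5) = 252
Total paths: 2^10 = 1024
P = 252/1024 = 63/256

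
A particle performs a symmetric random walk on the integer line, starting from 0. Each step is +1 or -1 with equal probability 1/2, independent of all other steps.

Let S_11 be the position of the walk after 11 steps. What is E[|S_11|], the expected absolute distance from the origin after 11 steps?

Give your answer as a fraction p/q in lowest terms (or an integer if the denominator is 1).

Answer: 693/256

Derivation:
S_11 takes values m ≡ 1 (mod 2) with |m| ≤ 11; P(S_11=m) = C(11,(11+m)/2)/2^11.
Total paths: 2^11 = 2048
Distribution: P(S=-11)=1/2048, P(S=-9)=11/2048, P(S=-7)=55/2048, P(S=-5)=165/2048, P(S=-3)=330/2048, P(S=-1)=462/2048, P(S=1)=462/2048, P(S=3)=330/2048, P(S=5)=165/2048, P(S=7)=55/2048, P(S=9)=11/2048, P(S=11)=1/2048
E[|S_11|] = Σ_m |m|·P(S_11=m) = 5544/2048 = 693/256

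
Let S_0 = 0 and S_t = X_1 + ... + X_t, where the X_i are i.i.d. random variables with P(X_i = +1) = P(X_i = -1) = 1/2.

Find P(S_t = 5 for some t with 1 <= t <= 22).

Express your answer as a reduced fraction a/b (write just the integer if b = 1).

Answer: 300185/1048576

Derivation:
Count via complement. Let g(t,s) = #length-t paths at position s with S_1..S_t all ≠ 5.
g(t,s) = g(t-1,s-1) + g(t-1,s+1) for s ≠ 5; g(t,5) = 0.
t=0: g(0,0)=1
t=1: g(1,-1)=1 g(1,1)=1
t=2: g(2,-2)=1 g(2,0)=2 g(2,2)=1
t=3: g(3,-3)=1 g(3,-1)=3 g(3,1)=3 g(3,3)=1
t=4: g(4,-4)=1 g(4,-2)=4 g(4,0)=6 g(4,2)=4 g(4,4)=1
t=5: g(5,-5)=1 g(5,-3)=5 g(5,-1)=10 g(5,1)=10 g(5,3)=5
t=6: g(6,-6)=1 g(6,-4)=6 g(6,-2)=15 g(6,0)=20 g(6,2)=15 g(6,4)=5
t=7: g(7,-7)=1 g(7,-5)=7 g(7,-3)=21 g(7,-1)=35 g(7,1)=35 g(7,3)=20
t=8: g(8,-8)=1 g(8,-6)=8 g(8,-4)=28 g(8,-2)=56 g(8,0)=70 g(8,2)=55 g(8,4)=20
t=9: g(9,-9)=1 g(9,-7)=9 g(9,-5)=36 g(9,-3)=84 g(9,-1)=126 g(9,1)=125 g(9,3)=75
t=10: g(10,-10)=1 g(10,-8)=10 g(10,-6)=45 g(10,-4)=120 g(10,-2)=210 g(10,0)=251 g(10,2)=200 g(10,4)=75
t=11: g(11,-11)=1 g(11,-9)=11 g(11,-7)=55 g(11,-5)=165 g(11,-3)=330 g(11,-1)=461 g(11,1)=451 g(11,3)=275
t=12: g(12,-12)=1 g(12,-10)=12 g(12,-8)=66 g(12,-6)=220 g(12,-4)=495 g(12,-2)=791 g(12,0)=912 g(12,2)=726 g(12,4)=275
t=13: g(13,-13)=1 g(13,-11)=13 g(13,-9)=78 g(13,-7)=286 g(13,-5)=715 g(13,-3)=1286 g(13,-1)=1703 g(13,1)=1638 g(13,3)=1001
t=14: g(14,-14)=1 g(14,-12)=14 g(14,-10)=91 g(14,-8)=364 g(14,-6)=1001 g(14,-4)=2001 g(14,-2)=2989 g(14,0)=3341 g(14,2)=2639 g(14,4)=1001
t=15: g(15,-15)=1 g(15,-13)=15 g(15,-11)=105 g(15,-9)=455 g(15,-7)=1365 g(15,-5)=3002 g(15,-3)=4990 g(15,-1)=6330 g(15,1)=5980 g(15,3)=3640
t=16: g(16,-16)=1 g(16,-14)=16 g(16,-12)=120 g(16,-10)=560 g(16,-8)=1820 g(16,-6)=4367 g(16,-4)=7992 g(16,-2)=11320 g(16,0)=12310 g(16,2)=9620 g(16,4)=3640
t=17: g(17,-17)=1 g(17,-15)=17 g(17,-13)=136 g(17,-11)=680 g(17,-9)=2380 g(17,-7)=6187 g(17,-5)=12359 g(17,-3)=19312 g(17,-1)=23630 g(17,1)=21930 g(17,3)=13260
t=18: g(18,-18)=1 g(18,-16)=18 g(18,-14)=153 g(18,-12)=816 g(18,-10)=3060 g(18,-8)=8567 g(18,-6)=18546 g(18,-4)=31671 g(18,-2)=42942 g(18,0)=45560 g(18,2)=35190 g(18,4)=13260
t=19: g(19,-19)=1 g(19,-17)=19 g(19,-15)=171 g(19,-13)=969 g(19,-11)=3876 g(19,-9)=11627 g(19,-7)=27113 g(19,-5)=50217 g(19,-3)=74613 g(19,-1)=88502 g(19,1)=80750 g(19,3)=48450
t=20: g(20,-20)=1 g(20,-18)=20 g(20,-16)=190 g(20,-14)=1140 g(20,-12)=4845 g(20,-10)=15503 g(20,-8)=38740 g(20,-6)=77330 g(20,-4)=124830 g(20,-2)=163115 g(20,0)=169252 g(20,2)=129200 g(20,4)=48450
t=21: g(21,-21)=1 g(21,-19)=21 g(21,-17)=210 g(21,-15)=1330 g(21,-13)=5985 g(21,-11)=20348 g(21,-9)=54243 g(21,-7)=116070 g(21,-5)=202160 g(21,-3)=287945 g(21,-1)=332367 g(21,1)=298452 g(21,3)=177650
t=22: g(22,-22)=1 g(22,-20)=22 g(22,-18)=231 g(22,-16)=1540 g(22,-14)=7315 g(22,-12)=26333 g(22,-10)=74591 g(22,-8)=170313 g(22,-6)=318230 g(22,-4)=490105 g(22,-2)=620312 g(22,0)=630819 g(22,2)=476102 g(22,4)=177650
Paths never hitting 5: Σ_s g(22,s) = 2993564
Paths hitting 5: 2^22 - 2993564 = 1200740
P = 1200740/4194304 = 300185/1048576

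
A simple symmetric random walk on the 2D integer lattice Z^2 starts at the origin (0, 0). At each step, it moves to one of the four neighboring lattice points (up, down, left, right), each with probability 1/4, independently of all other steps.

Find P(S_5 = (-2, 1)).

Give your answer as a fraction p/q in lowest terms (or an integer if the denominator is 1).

Answer: 25/512

Derivation:
Let h be the number of horizontal steps (so 5-h are vertical). To end at (-2,1) need (h-2)/2 right-steps and ((5-h)+1)/2 up-steps.
Sum over h with 2 ≤ h ≤ 4, h ≡ 0 (mod 2), 5-h ≡ 1 (mod 2):
h=2: C(5,2)·C(2,0)·C(3,2) = 10·1·3 = 30
h=4: C(5,4)·C(4,1)·C(1,1) = 5·4·1 = 20
Total favorable: 50
Total paths: 4^5 = 1024
P = 50/1024 = 25/512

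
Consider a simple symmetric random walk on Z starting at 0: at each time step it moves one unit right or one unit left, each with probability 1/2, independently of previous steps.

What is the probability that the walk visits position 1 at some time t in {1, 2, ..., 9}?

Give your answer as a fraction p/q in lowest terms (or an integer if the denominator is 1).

Answer: 193/256

Derivation:
Count via complement. Let g(t,s) = #length-t paths at position s with S_1..S_t all ≠ 1.
g(t,s) = g(t-1,s-1) + g(t-1,s+1) for s ≠ 1; g(t,1) = 0.
t=0: g(0,0)=1
t=1: g(1,-1)=1
t=2: g(2,-2)=1 g(2,0)=1
t=3: g(3,-3)=1 g(3,-1)=2
t=4: g(4,-4)=1 g(4,-2)=3 g(4,0)=2
t=5: g(5,-5)=1 g(5,-3)=4 g(5,-1)=5
t=6: g(6,-6)=1 g(6,-4)=5 g(6,-2)=9 g(6,0)=5
t=7: g(7,-7)=1 g(7,-5)=6 g(7,-3)=14 g(7,-1)=14
t=8: g(8,-8)=1 g(8,-6)=7 g(8,-4)=20 g(8,-2)=28 g(8,0)=14
t=9: g(9,-9)=1 g(9,-7)=8 g(9,-5)=27 g(9,-3)=48 g(9,-1)=42
Paths never hitting 1: Σ_s g(9,s) = 126
Paths hitting 1: 2^9 - 126 = 386
P = 386/512 = 193/256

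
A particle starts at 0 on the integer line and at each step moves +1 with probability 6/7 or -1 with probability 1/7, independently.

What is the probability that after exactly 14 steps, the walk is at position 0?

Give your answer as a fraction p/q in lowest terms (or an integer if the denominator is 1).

Answer: 960740352/678223072849

Derivation:
To be at 0 after 14 steps: need exactly 7 steps of +1 and 7 of -1.
Number of such sequences: C(14,7) = 3432
Each has probability (6/7)^7 · (1/7)^7 = 279936/678223072849
P = 3432 · 279936/678223072849 = 960740352/678223072849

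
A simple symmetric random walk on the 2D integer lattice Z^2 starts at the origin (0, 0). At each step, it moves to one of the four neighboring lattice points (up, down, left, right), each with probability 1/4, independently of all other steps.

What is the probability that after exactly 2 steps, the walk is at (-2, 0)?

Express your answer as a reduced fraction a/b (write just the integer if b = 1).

Let h be the number of horizontal steps (so 2-h are vertical). To end at (-2,0) need (h-2)/2 right-steps and ((2-h)+0)/2 up-steps.
Sum over h with 2 ≤ h ≤ 2, h ≡ 0 (mod 2), 2-h ≡ 0 (mod 2):
h=2: C(2,2)·C(2,0)·C(0,0) = 1·1·1 = 1
Total favorable: 1
Total paths: 4^2 = 16
P = 1/16 = 1/16

Answer: 1/16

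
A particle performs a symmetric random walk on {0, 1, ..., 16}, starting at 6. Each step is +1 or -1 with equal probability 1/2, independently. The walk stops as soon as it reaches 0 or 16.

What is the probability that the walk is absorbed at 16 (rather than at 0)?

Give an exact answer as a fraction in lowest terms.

Answer: 3/8

Derivation:
Symmetric walk (p = 1/2): the harmonic-function argument gives P(hit 16 before 0 | start at 6) = a/N.
P = 6/16 = 3/8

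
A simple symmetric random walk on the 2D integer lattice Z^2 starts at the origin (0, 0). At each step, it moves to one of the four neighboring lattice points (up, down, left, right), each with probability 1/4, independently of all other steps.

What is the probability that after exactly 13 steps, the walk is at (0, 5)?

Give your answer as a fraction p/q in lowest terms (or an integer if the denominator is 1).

Let h be the number of horizontal steps (so 13-h are vertical). To end at (0,5) need (h+0)/2 right-steps and ((13-h)+5)/2 up-steps.
Sum over h with 0 ≤ h ≤ 8, h ≡ 0 (mod 2), 13-h ≡ 1 (mod 2):
h=0: C(13,0)·C(0,0)·C(13,9) = 1·1·715 = 715
h=2: C(13,2)·C(2,1)·C(11,8) = 78·2·165 = 25740
h=4: C(13,4)·C(4,2)·C(9,7) = 715·6·36 = 154440
h=6: C(13,6)·C(6,3)·C(7,6) = 1716·20·7 = 240240
h=8: C(13,8)·C(8,4)·C(5,5) = 1287·70·1 = 90090
Total favorable: 511225
Total paths: 4^13 = 67108864
P = 511225/67108864 = 511225/67108864

Answer: 511225/67108864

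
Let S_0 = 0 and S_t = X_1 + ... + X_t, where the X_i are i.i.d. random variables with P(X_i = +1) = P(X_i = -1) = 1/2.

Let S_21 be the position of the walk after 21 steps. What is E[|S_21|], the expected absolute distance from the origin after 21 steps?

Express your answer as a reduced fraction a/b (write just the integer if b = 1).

S_21 takes values m ≡ 1 (mod 2) with |m| ≤ 21; P(S_21=m) = C(21,(21+m)/2)/2^21.
Total paths: 2^21 = 2097152
Distribution: P(S=-21)=1/2097152, P(S=-19)=21/2097152, P(S=-17)=210/2097152, P(S=-15)=1330/2097152, P(S=-13)=5985/2097152, P(S=-11)=20349/2097152, P(S=-9)=54264/2097152, P(S=-7)=116280/2097152, P(S=-5)=203490/2097152, P(S=-3)=293930/2097152, P(S=-1)=352716/2097152, P(S=1)=352716/2097152, P(S=3)=293930/2097152, P(S=5)=203490/2097152, P(S=7)=116280/2097152, P(S=9)=54264/2097152, P(S=11)=20349/2097152, P(S=13)=5985/2097152, P(S=15)=1330/2097152, P(S=17)=210/2097152, P(S=19)=21/2097152, P(S=21)=1/2097152
E[|S_21|] = Σ_m |m|·P(S_21=m) = 7759752/2097152 = 969969/262144

Answer: 969969/262144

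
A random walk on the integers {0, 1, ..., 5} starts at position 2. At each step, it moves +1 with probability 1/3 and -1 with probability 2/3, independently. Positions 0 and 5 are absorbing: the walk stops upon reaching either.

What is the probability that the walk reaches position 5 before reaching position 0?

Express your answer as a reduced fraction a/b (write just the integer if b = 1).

Answer: 3/31

Derivation:
Biased walk: p = 1/3, q = 2/3, r = q/p = 2
Gambler's ruin: P(hit 5 before 0 | start at 2) = (1 - r^a)/(1 - r^N)
r^2 = 4; r^5 = 32
P = (1 - 4) / (1 - 32) = -3 / -31 = 3/31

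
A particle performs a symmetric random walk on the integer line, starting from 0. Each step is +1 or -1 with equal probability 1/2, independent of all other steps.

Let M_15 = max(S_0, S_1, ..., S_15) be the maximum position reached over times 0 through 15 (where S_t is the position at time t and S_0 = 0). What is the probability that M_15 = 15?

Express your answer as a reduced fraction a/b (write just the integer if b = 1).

Let M_15 = max(S_0,...,S_15). Use the reflection principle: for j ≥ 1, #{paths with M_15 ≥ j} = #{S_15 ≥ j} + #{S_15 ≥ j+1}.
By reflection, #{M_15 ≥ 15} = #{S_15 ≥ 15} + #{S_15 ≥ 16} = 1 + 0 = 1.
#{M_15 ≥ 16} = #{S_15 ≥ 16} + #{S_15 ≥ 17} = 0 + 0 = 0.
#{M_15 = 15} = 1 - 0 = 1.
P(M_15 = 15) = 1/32768 = 1/32768

Answer: 1/32768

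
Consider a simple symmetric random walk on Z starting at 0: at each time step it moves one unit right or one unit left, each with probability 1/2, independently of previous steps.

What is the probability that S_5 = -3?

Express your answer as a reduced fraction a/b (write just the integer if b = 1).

Answer: 5/32

Derivation:
To reach position -3 after 5 steps: need 1 step of +1 and 4 of -1.
Favorable paths: C(5,1) = 5
Total paths: 2^5 = 32
P = 5/32 = 5/32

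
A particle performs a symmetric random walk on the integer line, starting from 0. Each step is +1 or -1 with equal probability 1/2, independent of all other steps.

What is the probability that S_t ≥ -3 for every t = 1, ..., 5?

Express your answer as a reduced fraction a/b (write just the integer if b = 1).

Answer: 15/16

Derivation:
Let f(t,s) = #length-t paths at position s with S_1..S_t all ≥ -3.
f(t,s) = f(t-1,s-1) + f(t-1,s+1) for s ≥ -3; f(t,s) = 0 for s < -3.
t=0: f(0,0)=1
t=1: f(1,-1)=1 f(1,1)=1
t=2: f(2,-2)=1 f(2,0)=2 f(2,2)=1
t=3: f(3,-3)=1 f(3,-1)=3 f(3,1)=3 f(3,3)=1
t=4: f(4,-2)=4 f(4,0)=6 f(4,2)=4 f(4,4)=1
t=5: f(5,-3)=4 f(5,-1)=10 f(5,1)=10 f(5,3)=5 f(5,5)=1
Σ_s f(5,s) = 30
P = 30/32 = 15/16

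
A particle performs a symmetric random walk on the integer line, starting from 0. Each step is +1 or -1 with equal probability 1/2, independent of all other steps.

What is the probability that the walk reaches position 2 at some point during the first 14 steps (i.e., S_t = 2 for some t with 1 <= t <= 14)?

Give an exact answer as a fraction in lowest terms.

Answer: 9949/16384

Derivation:
Count via complement. Let g(t,s) = #length-t paths at position s with S_1..S_t all ≠ 2.
g(t,s) = g(t-1,s-1) + g(t-1,s+1) for s ≠ 2; g(t,2) = 0.
t=0: g(0,0)=1
t=1: g(1,-1)=1 g(1,1)=1
t=2: g(2,-2)=1 g(2,0)=2
t=3: g(3,-3)=1 g(3,-1)=3 g(3,1)=2
t=4: g(4,-4)=1 g(4,-2)=4 g(4,0)=5
t=5: g(5,-5)=1 g(5,-3)=5 g(5,-1)=9 g(5,1)=5
t=6: g(6,-6)=1 g(6,-4)=6 g(6,-2)=14 g(6,0)=14
t=7: g(7,-7)=1 g(7,-5)=7 g(7,-3)=20 g(7,-1)=28 g(7,1)=14
t=8: g(8,-8)=1 g(8,-6)=8 g(8,-4)=27 g(8,-2)=48 g(8,0)=42
t=9: g(9,-9)=1 g(9,-7)=9 g(9,-5)=35 g(9,-3)=75 g(9,-1)=90 g(9,1)=42
t=10: g(10,-10)=1 g(10,-8)=10 g(10,-6)=44 g(10,-4)=110 g(10,-2)=165 g(10,0)=132
t=11: g(11,-11)=1 g(11,-9)=11 g(11,-7)=54 g(11,-5)=154 g(11,-3)=275 g(11,-1)=297 g(11,1)=132
t=12: g(12,-12)=1 g(12,-10)=12 g(12,-8)=65 g(12,-6)=208 g(12,-4)=429 g(12,-2)=572 g(12,0)=429
t=13: g(13,-13)=1 g(13,-11)=13 g(13,-9)=77 g(13,-7)=273 g(13,-5)=637 g(13,-3)=1001 g(13,-1)=1001 g(13,1)=429
t=14: g(14,-14)=1 g(14,-12)=14 g(14,-10)=90 g(14,-8)=350 g(14,-6)=910 g(14,-4)=1638 g(14,-2)=2002 g(14,0)=1430
Paths never hitting 2: Σ_s g(14,s) = 6435
Paths hitting 2: 2^14 - 6435 = 9949
P = 9949/16384 = 9949/16384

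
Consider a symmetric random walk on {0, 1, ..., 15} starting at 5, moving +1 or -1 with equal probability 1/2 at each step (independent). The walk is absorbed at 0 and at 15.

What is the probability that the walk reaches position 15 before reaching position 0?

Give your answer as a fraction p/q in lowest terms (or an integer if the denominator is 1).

Answer: 1/3

Derivation:
Symmetric walk (p = 1/2): the harmonic-function argument gives P(hit 15 before 0 | start at 5) = a/N.
P = 5/15 = 1/3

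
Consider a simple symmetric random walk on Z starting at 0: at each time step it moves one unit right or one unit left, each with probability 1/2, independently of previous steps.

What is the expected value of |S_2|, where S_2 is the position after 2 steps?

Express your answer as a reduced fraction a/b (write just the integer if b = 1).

S_2 takes values m ≡ 0 (mod 2) with |m| ≤ 2; P(S_2=m) = C(2,(2+m)/2)/2^2.
Total paths: 2^2 = 4
Distribution: P(S=-2)=1/4, P(S=0)=2/4, P(S=2)=1/4
E[|S_2|] = Σ_m |m|·P(S_2=m) = 4/4 = 1

Answer: 1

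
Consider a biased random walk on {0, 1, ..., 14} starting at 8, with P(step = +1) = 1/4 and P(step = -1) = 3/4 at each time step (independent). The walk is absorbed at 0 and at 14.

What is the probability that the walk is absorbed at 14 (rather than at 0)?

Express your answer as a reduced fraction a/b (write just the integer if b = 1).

Biased walk: p = 1/4, q = 3/4, r = q/p = 3
Gambler's ruin: P(hit 14 before 0 | start at 8) = (1 - r^a)/(1 - r^N)
r^8 = 6561; r^14 = 4782969
P = (1 - 6561) / (1 - 4782969) = -6560 / -4782968 = 820/597871

Answer: 820/597871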